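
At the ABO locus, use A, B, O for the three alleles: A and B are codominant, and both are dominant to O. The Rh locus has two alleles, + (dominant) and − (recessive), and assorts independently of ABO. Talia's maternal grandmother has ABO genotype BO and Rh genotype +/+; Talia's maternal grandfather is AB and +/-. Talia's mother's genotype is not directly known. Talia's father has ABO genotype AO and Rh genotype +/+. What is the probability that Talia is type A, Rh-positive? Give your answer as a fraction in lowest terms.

Talia's mother's ABO genotype from BO × AB: 1/4 AB, 1/4 AO, 1/4 BB, 1/4 BO.
Crossing each possibility with the father AO and summing P(type A): 1/4·1/2 + 1/4·3/4 + 1/4·0 + 1/4·1/4 = 3/8.
Similarly for Rh via the mother's Rh distribution: P(Rh+) = 1.
Independent loci: 3/8 × 1 = 3/8.

3/8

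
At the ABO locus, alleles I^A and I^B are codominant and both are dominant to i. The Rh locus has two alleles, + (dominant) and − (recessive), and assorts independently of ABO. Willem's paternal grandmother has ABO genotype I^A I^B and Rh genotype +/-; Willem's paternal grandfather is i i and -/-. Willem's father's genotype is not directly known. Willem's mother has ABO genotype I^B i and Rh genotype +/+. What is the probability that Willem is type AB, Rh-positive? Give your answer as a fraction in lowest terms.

Willem's father's ABO genotype from I^A I^B × i i: 1/2 I^A i, 1/2 I^B i.
Crossing each possibility with the mother I^B i and summing P(type AB): 1/2·1/4 + 1/2·0 = 1/8.
Similarly for Rh via the father's Rh distribution: P(Rh+) = 1.
Independent loci: 1/8 × 1 = 1/8.

1/8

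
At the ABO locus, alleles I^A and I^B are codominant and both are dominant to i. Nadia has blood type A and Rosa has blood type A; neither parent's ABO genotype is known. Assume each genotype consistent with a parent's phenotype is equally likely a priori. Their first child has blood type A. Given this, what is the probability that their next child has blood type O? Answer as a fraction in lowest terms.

1/20

Possible genotypes: Nadia ∈ {I^A I^A, I^A i}; Rosa ∈ {I^A I^A, I^A i}.
Weight each parental genotype pair by prior × P(type-A child):
  I^A I^A × I^A I^A: posterior weight 4/15; P(next child type O) = 0.
  I^A I^A × I^A i: posterior weight 4/15; P(next child type O) = 0.
  I^A i × I^A I^A: posterior weight 4/15; P(next child type O) = 0.
  I^A i × I^A i: posterior weight 1/5; P(next child type O) = 1/4.
Weighted sum = 1/20.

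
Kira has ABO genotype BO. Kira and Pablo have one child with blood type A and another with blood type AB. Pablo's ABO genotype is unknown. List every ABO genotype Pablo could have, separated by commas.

For each candidate genotype of Pablo, check whether crossing it with BO can produce every observed child phenotype.
  AA → possible child types {A, AB} ✓
  AB → possible child types {A, B, AB} ✓
  AO → possible child types {O, A, B, AB} ✓
  BB → possible child types {B} ✗
  BO → possible child types {O, B} ✗
  OO → possible child types {O, B} ✗

AA, AB, AO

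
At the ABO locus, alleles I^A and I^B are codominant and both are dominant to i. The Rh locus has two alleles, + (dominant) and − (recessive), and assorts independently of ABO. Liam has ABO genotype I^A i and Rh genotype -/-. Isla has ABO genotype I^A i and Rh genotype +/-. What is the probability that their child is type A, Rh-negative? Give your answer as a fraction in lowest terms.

ABO cross I^A i × I^A i → offspring phenotypes: 1/4 O, 3/4 A.
Rh cross -/- × +/- → 1/2 Rh+, 1/2 Rh-.
Independent loci: P(type A, Rh-negative) = 3/4 × 1/2 = 3/8.

3/8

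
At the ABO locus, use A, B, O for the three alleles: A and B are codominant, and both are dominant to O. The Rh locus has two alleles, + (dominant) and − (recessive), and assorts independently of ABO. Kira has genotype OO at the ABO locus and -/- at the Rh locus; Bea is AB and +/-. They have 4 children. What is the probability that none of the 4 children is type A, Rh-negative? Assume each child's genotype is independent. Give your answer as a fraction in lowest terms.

ABO cross OO × AB → 1/2 A, 1/2 B.
Rh cross -/- × +/- → 1/2 Rh+, 1/2 Rh-; so P(type A, Rh-negative) = 1/2 × 1/2 = 1/4 per child.
P(not type A, Rh-negative) = 3/4 for one child; (3/4)^4 = 81/256.

81/256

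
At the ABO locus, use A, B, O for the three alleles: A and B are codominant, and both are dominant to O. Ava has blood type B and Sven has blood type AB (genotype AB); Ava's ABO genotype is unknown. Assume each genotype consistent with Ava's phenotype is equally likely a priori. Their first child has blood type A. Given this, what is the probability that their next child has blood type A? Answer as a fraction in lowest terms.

1/4

Possible genotypes: Ava ∈ {BB, BO}; Sven ∈ {AB}.
Weight each parental genotype pair by prior × P(type-A child):
  BO × AB: posterior weight 1; P(next child type A) = 1/4.
Weighted sum = 1/4.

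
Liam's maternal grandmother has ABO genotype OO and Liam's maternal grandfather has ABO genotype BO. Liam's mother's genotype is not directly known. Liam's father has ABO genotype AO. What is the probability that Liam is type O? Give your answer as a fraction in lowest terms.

3/8

Liam's mother's ABO genotype from OO × BO: 1/2 BO, 1/2 OO.
Crossing each possibility with the father AO and summing P(type O): 1/2·1/4 + 1/2·1/2 = 3/8.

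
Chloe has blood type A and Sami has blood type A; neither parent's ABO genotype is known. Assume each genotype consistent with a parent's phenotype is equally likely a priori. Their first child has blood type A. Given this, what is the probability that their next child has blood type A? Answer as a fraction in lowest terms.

19/20

Possible genotypes: Chloe ∈ {I^A I^A, I^A i}; Sami ∈ {I^A I^A, I^A i}.
Weight each parental genotype pair by prior × P(type-A child):
  I^A I^A × I^A I^A: posterior weight 4/15; P(next child type A) = 1.
  I^A I^A × I^A i: posterior weight 4/15; P(next child type A) = 1.
  I^A i × I^A I^A: posterior weight 4/15; P(next child type A) = 1.
  I^A i × I^A i: posterior weight 1/5; P(next child type A) = 3/4.
Weighted sum = 19/20.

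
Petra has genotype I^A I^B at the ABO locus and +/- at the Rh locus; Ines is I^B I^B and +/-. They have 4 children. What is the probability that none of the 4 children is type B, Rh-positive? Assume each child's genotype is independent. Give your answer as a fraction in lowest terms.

ABO cross I^A I^B × I^B I^B → 1/2 B, 1/2 AB.
Rh cross +/- × +/- → 3/4 Rh+, 1/4 Rh-; so P(type B, Rh-positive) = 1/2 × 3/4 = 3/8 per child.
P(not type B, Rh-positive) = 5/8 for one child; (5/8)^4 = 625/4096.

625/4096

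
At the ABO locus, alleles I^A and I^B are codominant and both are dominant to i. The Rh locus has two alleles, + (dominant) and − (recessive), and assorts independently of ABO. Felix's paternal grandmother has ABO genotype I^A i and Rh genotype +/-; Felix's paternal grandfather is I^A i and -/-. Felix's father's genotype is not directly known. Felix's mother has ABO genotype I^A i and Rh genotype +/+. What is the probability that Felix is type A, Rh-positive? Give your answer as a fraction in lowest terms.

3/4

Felix's father's ABO genotype from I^A i × I^A i: 1/4 I^A I^A, 1/2 I^A i, 1/4 i i.
Crossing each possibility with the mother I^A i and summing P(type A): 1/4·1 + 1/2·3/4 + 1/4·1/2 = 3/4.
Similarly for Rh via the father's Rh distribution: P(Rh+) = 1.
Independent loci: 3/4 × 1 = 3/4.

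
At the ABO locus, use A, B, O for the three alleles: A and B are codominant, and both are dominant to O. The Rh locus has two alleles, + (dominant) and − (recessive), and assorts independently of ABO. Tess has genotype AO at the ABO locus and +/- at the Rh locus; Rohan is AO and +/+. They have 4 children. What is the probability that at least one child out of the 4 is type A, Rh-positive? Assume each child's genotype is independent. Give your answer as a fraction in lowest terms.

255/256

ABO cross AO × AO → 1/4 O, 3/4 A.
Rh cross +/- × +/+ → 1 Rh+; so P(type A, Rh-positive) = 3/4 × 1 = 3/4 per child.
P(none) = (1/4)^4 = 1/256; P(at least one) = 1 − 1/256 = 255/256.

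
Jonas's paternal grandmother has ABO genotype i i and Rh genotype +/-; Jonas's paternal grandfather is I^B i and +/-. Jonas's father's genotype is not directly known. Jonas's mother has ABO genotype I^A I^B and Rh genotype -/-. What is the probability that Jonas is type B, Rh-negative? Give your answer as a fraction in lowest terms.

1/4

Jonas's father's ABO genotype from i i × I^B i: 1/2 I^B i, 1/2 i i.
Crossing each possibility with the mother I^A I^B and summing P(type B): 1/2·1/2 + 1/2·1/2 = 1/2.
Similarly for Rh via the father's Rh distribution: P(Rh-) = 1/2.
Independent loci: 1/2 × 1/2 = 1/4.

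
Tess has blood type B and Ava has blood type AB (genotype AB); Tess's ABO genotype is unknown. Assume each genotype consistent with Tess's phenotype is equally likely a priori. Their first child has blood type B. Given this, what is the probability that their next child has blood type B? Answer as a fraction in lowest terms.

1/2

Possible genotypes: Tess ∈ {BB, BO}; Ava ∈ {AB}.
Weight each parental genotype pair by prior × P(type-B child):
  BB × AB: posterior weight 1/2; P(next child type B) = 1/2.
  BO × AB: posterior weight 1/2; P(next child type B) = 1/2.
Weighted sum = 1/2.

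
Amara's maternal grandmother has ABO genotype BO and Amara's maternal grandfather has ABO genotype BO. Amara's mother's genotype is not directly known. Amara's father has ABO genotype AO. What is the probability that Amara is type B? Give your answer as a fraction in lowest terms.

Amara's mother's ABO genotype from BO × BO: 1/4 BB, 1/2 BO, 1/4 OO.
Crossing each possibility with the father AO and summing P(type B): 1/4·1/2 + 1/2·1/4 + 1/4·0 = 1/4.

1/4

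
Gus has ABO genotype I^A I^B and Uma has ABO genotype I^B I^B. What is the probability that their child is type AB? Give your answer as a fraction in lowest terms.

1/2

ABO cross I^A I^B × I^B I^B → offspring phenotypes: 1/2 B, 1/2 AB.
So P(type AB) = 1/2.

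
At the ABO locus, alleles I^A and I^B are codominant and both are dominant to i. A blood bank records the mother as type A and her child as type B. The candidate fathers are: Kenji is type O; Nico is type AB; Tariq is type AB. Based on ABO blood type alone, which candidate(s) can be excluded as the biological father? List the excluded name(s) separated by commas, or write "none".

A candidate is excluded only if no genotype consistent with his phenotype could produce a type B child with a type A mother.
Kenji (type O): no genotype consistent with that phenotype can produce a type-B child with a type-A mother.

Kenji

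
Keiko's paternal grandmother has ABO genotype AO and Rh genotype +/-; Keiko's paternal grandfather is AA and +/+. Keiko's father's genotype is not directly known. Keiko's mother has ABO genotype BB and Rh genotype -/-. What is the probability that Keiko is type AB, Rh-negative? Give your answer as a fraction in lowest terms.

3/16

Keiko's father's ABO genotype from AO × AA: 1/2 AA, 1/2 AO.
Crossing each possibility with the mother BB and summing P(type AB): 1/2·1 + 1/2·1/2 = 3/4.
Similarly for Rh via the father's Rh distribution: P(Rh-) = 1/4.
Independent loci: 3/4 × 1/4 = 3/16.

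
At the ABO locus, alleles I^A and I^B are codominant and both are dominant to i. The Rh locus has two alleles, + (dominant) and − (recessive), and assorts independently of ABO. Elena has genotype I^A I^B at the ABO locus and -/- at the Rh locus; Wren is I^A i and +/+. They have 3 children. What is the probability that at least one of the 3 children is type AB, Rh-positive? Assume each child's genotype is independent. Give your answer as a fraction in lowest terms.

ABO cross I^A I^B × I^A i → 1/2 A, 1/4 B, 1/4 AB.
Rh cross -/- × +/+ → 1 Rh+; so P(type AB, Rh-positive) = 1/4 × 1 = 1/4 per child.
P(none) = (3/4)^3 = 27/64; P(at least one) = 1 − 27/64 = 37/64.

37/64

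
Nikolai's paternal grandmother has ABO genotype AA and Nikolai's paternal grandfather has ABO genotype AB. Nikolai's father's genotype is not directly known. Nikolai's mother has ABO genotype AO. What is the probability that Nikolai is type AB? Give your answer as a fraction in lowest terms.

1/8

Nikolai's father's ABO genotype from AA × AB: 1/2 AA, 1/2 AB.
Crossing each possibility with the mother AO and summing P(type AB): 1/2·0 + 1/2·1/4 = 1/8.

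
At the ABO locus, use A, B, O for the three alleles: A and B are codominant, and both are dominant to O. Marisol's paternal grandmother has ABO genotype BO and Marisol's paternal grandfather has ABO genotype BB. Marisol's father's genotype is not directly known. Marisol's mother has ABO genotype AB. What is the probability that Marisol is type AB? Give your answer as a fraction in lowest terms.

Marisol's father's ABO genotype from BO × BB: 1/2 BB, 1/2 BO.
Crossing each possibility with the mother AB and summing P(type AB): 1/2·1/2 + 1/2·1/4 = 3/8.

3/8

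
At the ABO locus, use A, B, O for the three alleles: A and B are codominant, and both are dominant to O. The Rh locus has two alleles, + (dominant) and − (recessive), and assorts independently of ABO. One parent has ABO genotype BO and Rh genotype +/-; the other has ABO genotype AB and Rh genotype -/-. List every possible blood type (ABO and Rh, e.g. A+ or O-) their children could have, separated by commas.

Gametes from BO × AB give offspring ABO genotypes AB, AO, BB, BO, i.e. phenotypes A, B, AB.
Rh cross +/- × -/- → phenotypes Rh+, Rh-.
Combining independently: A+, A-, B+, B-, AB+, AB-.

A+, A-, B+, B-, AB+, AB-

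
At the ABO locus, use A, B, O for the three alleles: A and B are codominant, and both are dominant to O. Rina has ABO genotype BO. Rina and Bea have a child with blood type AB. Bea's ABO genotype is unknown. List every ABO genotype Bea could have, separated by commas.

For each candidate genotype of Bea, check whether crossing it with BO can produce every observed child phenotype.
  AA → possible child types {A, AB} ✓
  AB → possible child types {A, B, AB} ✓
  AO → possible child types {O, A, B, AB} ✓
  BB → possible child types {B} ✗
  BO → possible child types {O, B} ✗
  OO → possible child types {O, B} ✗

AA, AB, AO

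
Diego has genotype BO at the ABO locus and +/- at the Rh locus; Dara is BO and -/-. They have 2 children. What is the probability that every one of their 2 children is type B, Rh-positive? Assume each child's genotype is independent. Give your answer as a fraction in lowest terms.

9/64

ABO cross BO × BO → 1/4 O, 3/4 B.
Rh cross +/- × -/- → 1/2 Rh+, 1/2 Rh-; so P(type B, Rh-positive) = 3/4 × 1/2 = 3/8 per child.
All 2 independent: (3/8)^2 = 9/64.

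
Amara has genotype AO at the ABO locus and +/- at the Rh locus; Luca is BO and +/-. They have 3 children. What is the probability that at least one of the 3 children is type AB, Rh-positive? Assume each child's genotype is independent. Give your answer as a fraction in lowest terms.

ABO cross AO × BO → 1/4 O, 1/4 A, 1/4 B, 1/4 AB.
Rh cross +/- × +/- → 3/4 Rh+, 1/4 Rh-; so P(type AB, Rh-positive) = 1/4 × 3/4 = 3/16 per child.
P(none) = (13/16)^3 = 2197/4096; P(at least one) = 1 − 2197/4096 = 1899/4096.

1899/4096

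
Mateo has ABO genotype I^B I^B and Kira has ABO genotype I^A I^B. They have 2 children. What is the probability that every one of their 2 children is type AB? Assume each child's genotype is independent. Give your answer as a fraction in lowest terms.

1/4

ABO cross I^B I^B × I^A I^B → 1/2 B, 1/2 AB.
So P(type AB) = 1/2 per child.
All 2 independent: (1/2)^2 = 1/4.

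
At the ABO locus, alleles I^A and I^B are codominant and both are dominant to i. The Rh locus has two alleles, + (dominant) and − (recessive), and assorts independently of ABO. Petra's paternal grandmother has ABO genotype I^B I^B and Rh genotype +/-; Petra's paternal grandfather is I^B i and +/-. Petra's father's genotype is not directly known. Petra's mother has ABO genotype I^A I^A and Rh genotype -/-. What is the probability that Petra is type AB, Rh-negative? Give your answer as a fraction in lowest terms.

3/8

Petra's father's ABO genotype from I^B I^B × I^B i: 1/2 I^B I^B, 1/2 I^B i.
Crossing each possibility with the mother I^A I^A and summing P(type AB): 1/2·1 + 1/2·1/2 = 3/4.
Similarly for Rh via the father's Rh distribution: P(Rh-) = 1/2.
Independent loci: 3/4 × 1/2 = 3/8.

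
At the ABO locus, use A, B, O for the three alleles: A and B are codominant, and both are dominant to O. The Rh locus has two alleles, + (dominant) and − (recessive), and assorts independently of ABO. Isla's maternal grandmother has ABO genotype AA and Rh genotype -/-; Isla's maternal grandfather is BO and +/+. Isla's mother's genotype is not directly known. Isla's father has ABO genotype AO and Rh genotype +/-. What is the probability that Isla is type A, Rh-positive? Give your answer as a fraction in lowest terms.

Isla's mother's ABO genotype from AA × BO: 1/2 AB, 1/2 AO.
Crossing each possibility with the father AO and summing P(type A): 1/2·1/2 + 1/2·3/4 = 5/8.
Similarly for Rh via the mother's Rh distribution: P(Rh+) = 3/4.
Independent loci: 5/8 × 3/4 = 15/32.

15/32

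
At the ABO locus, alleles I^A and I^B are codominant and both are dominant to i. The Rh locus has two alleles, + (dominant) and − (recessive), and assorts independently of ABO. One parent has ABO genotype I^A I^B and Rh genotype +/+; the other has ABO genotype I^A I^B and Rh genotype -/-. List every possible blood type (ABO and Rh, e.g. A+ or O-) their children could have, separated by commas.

A+, B+, AB+

Gametes from I^A I^B × I^A I^B give offspring ABO genotypes I^A I^A, I^A I^B, I^B I^B, i.e. phenotypes A, B, AB.
Rh cross +/+ × -/- → phenotypes Rh+.
Combining independently: A+, B+, AB+.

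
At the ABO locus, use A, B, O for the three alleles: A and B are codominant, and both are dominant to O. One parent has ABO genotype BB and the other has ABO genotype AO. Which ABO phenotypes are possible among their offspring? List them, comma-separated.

B, AB

Gametes from BB × AO give offspring ABO genotypes AB, BO, i.e. phenotypes B, AB.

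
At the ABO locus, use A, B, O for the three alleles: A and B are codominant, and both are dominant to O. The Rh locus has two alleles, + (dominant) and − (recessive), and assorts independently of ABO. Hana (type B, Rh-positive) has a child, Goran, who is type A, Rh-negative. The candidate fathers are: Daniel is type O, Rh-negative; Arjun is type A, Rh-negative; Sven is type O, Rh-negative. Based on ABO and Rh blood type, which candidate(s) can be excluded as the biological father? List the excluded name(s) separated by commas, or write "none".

A candidate is excluded only if no genotype consistent with his phenotype could produce a type A, Rh-negative child with a type B, Rh-positive mother.
Daniel (type O, Rh-): no genotype consistent with that phenotype can produce a type-A Rh- child with a type-B mother.
Sven (type O, Rh-): no genotype consistent with that phenotype can produce a type-A Rh- child with a type-B mother.

Daniel, Sven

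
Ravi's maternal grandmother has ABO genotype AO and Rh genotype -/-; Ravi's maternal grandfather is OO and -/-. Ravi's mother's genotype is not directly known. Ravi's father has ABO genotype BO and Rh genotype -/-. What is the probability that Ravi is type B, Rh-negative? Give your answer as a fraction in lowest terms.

3/8

Ravi's mother's ABO genotype from AO × OO: 1/2 AO, 1/2 OO.
Crossing each possibility with the father BO and summing P(type B): 1/2·1/4 + 1/2·1/2 = 3/8.
Similarly for Rh via the mother's Rh distribution: P(Rh-) = 1.
Independent loci: 3/8 × 1 = 3/8.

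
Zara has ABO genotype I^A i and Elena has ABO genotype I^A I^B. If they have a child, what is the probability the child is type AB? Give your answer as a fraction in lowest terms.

ABO cross I^A i × I^A I^B → offspring phenotypes: 1/2 A, 1/4 B, 1/4 AB.
So P(type AB) = 1/4.

1/4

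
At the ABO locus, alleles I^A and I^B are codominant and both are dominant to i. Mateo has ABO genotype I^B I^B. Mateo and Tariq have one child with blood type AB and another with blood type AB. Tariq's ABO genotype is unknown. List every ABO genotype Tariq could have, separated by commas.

For each candidate genotype of Tariq, check whether crossing it with I^B I^B can produce every observed child phenotype.
  I^A I^A → possible child types {AB} ✓
  I^A I^B → possible child types {B, AB} ✓
  I^A i → possible child types {B, AB} ✓
  I^B I^B → possible child types {B} ✗
  I^B i → possible child types {B} ✗
  i i → possible child types {B} ✗

I^A I^A, I^A I^B, I^A i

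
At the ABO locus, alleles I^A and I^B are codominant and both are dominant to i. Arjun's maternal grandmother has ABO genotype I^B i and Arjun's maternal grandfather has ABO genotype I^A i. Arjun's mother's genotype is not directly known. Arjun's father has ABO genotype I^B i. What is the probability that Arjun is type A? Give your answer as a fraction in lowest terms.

1/8

Arjun's mother's ABO genotype from I^B i × I^A i: 1/4 I^A I^B, 1/4 I^A i, 1/4 I^B i, 1/4 i i.
Crossing each possibility with the father I^B i and summing P(type A): 1/4·1/4 + 1/4·1/4 + 1/4·0 + 1/4·0 = 1/8.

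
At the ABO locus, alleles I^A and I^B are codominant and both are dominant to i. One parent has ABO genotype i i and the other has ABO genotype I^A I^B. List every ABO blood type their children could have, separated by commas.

Gametes from i i × I^A I^B give offspring ABO genotypes I^A i, I^B i, i.e. phenotypes A, B.

A, B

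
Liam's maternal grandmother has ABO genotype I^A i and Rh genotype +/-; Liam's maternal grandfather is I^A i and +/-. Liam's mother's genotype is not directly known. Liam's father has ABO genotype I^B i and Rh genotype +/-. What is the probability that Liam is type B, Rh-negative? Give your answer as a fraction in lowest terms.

1/16

Liam's mother's ABO genotype from I^A i × I^A i: 1/4 I^A I^A, 1/2 I^A i, 1/4 i i.
Crossing each possibility with the father I^B i and summing P(type B): 1/4·0 + 1/2·1/4 + 1/4·1/2 = 1/4.
Similarly for Rh via the mother's Rh distribution: P(Rh-) = 1/4.
Independent loci: 1/4 × 1/4 = 1/16.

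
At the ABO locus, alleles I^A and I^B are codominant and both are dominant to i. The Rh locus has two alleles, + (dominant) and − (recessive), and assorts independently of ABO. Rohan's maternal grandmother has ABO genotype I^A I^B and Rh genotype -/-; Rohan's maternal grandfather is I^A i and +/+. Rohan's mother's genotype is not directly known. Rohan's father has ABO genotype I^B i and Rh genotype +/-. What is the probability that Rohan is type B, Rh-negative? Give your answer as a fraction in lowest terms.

Rohan's mother's ABO genotype from I^A I^B × I^A i: 1/4 I^A I^A, 1/4 I^A I^B, 1/4 I^A i, 1/4 I^B i.
Crossing each possibility with the father I^B i and summing P(type B): 1/4·0 + 1/4·1/2 + 1/4·1/4 + 1/4·3/4 = 3/8.
Similarly for Rh via the mother's Rh distribution: P(Rh-) = 1/4.
Independent loci: 3/8 × 1/4 = 3/32.

3/32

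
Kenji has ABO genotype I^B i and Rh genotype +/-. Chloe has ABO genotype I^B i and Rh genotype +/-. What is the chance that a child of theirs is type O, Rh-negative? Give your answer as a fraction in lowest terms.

ABO cross I^B i × I^B i → offspring phenotypes: 1/4 O, 3/4 B.
Rh cross +/- × +/- → 3/4 Rh+, 1/4 Rh-.
Independent loci: P(type O, Rh-negative) = 1/4 × 1/4 = 1/16.

1/16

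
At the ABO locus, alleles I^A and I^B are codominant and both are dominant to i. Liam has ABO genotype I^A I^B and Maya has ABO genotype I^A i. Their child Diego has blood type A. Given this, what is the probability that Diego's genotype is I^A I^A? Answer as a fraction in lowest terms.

1/2

Cross I^A I^B × I^A i → 1/4 I^A I^A, 1/4 I^A I^B, 1/4 I^A i, 1/4 I^B i.
Type-A genotypes among offspring: I^A I^A (1/4), I^A i (1/4); total 1/2.
P(I^A I^A | type A) = (1/4) / (1/2) = 1/2.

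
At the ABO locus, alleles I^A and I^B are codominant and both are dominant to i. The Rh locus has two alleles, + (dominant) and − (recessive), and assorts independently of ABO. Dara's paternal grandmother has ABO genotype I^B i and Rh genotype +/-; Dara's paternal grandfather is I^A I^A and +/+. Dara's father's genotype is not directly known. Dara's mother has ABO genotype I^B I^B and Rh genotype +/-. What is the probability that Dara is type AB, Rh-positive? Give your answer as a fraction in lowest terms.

Dara's father's ABO genotype from I^B i × I^A I^A: 1/2 I^A I^B, 1/2 I^A i.
Crossing each possibility with the mother I^B I^B and summing P(type AB): 1/2·1/2 + 1/2·1/2 = 1/2.
Similarly for Rh via the father's Rh distribution: P(Rh+) = 7/8.
Independent loci: 1/2 × 7/8 = 7/16.

7/16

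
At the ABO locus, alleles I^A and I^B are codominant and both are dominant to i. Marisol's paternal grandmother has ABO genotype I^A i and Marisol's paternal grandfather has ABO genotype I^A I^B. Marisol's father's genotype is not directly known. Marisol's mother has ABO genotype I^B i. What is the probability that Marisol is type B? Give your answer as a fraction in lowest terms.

Marisol's father's ABO genotype from I^A i × I^A I^B: 1/4 I^A I^A, 1/4 I^A I^B, 1/4 I^A i, 1/4 I^B i.
Crossing each possibility with the mother I^B i and summing P(type B): 1/4·0 + 1/4·1/2 + 1/4·1/4 + 1/4·3/4 = 3/8.

3/8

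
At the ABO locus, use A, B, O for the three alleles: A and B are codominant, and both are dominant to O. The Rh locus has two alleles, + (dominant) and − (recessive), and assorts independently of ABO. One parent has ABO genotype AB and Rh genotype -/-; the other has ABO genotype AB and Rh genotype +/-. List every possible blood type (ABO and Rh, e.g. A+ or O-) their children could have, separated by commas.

Gametes from AB × AB give offspring ABO genotypes AA, AB, BB, i.e. phenotypes A, B, AB.
Rh cross -/- × +/- → phenotypes Rh+, Rh-.
Combining independently: A+, A-, B+, B-, AB+, AB-.

A+, A-, B+, B-, AB+, AB-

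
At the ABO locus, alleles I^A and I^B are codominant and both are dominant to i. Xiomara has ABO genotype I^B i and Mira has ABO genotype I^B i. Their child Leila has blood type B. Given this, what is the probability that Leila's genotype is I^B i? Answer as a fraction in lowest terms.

2/3

Cross I^B i × I^B i → 1/4 I^B I^B, 1/2 I^B i, 1/4 i i.
Type-B genotypes among offspring: I^B I^B (1/4), I^B i (1/2); total 3/4.
P(I^B i | type B) = (1/2) / (3/4) = 2/3.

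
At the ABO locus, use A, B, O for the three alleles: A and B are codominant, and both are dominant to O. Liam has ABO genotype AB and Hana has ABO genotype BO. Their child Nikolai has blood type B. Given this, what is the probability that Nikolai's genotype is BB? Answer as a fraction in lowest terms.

1/2

Cross AB × BO → 1/4 AB, 1/4 AO, 1/4 BB, 1/4 BO.
Type-B genotypes among offspring: BB (1/4), BO (1/4); total 1/2.
P(BB | type B) = (1/4) / (1/2) = 1/2.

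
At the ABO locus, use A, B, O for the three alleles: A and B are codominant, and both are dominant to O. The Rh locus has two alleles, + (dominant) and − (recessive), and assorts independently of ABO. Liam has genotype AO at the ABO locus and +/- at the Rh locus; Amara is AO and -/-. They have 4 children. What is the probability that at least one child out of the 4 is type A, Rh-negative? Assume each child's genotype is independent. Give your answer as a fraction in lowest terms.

ABO cross AO × AO → 1/4 O, 3/4 A.
Rh cross +/- × -/- → 1/2 Rh+, 1/2 Rh-; so P(type A, Rh-negative) = 3/4 × 1/2 = 3/8 per child.
P(none) = (5/8)^4 = 625/4096; P(at least one) = 1 − 625/4096 = 3471/4096.

3471/4096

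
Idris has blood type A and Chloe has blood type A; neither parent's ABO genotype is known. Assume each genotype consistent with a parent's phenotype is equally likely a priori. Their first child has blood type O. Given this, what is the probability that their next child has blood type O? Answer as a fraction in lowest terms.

1/4

Possible genotypes: Idris ∈ {I^A I^A, I^A i}; Chloe ∈ {I^A I^A, I^A i}.
Weight each parental genotype pair by prior × P(type-O child):
  I^A i × I^A i: posterior weight 1; P(next child type O) = 1/4.
Weighted sum = 1/4.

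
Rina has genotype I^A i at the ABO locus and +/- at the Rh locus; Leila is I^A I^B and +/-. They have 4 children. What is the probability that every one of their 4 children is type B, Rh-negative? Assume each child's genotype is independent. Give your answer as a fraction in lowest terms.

ABO cross I^A i × I^A I^B → 1/2 A, 1/4 B, 1/4 AB.
Rh cross +/- × +/- → 3/4 Rh+, 1/4 Rh-; so P(type B, Rh-negative) = 1/4 × 1/4 = 1/16 per child.
All 4 independent: (1/16)^4 = 1/65536.

1/65536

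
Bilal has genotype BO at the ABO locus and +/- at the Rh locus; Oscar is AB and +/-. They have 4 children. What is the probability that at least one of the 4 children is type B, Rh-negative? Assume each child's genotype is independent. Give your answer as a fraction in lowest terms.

ABO cross BO × AB → 1/4 A, 1/2 B, 1/4 AB.
Rh cross +/- × +/- → 3/4 Rh+, 1/4 Rh-; so P(type B, Rh-negative) = 1/2 × 1/4 = 1/8 per child.
P(none) = (7/8)^4 = 2401/4096; P(at least one) = 1 − 2401/4096 = 1695/4096.

1695/4096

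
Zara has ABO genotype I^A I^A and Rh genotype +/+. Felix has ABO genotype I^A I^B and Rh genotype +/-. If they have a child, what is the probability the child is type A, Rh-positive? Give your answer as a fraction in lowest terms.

ABO cross I^A I^A × I^A I^B → offspring phenotypes: 1/2 A, 1/2 AB.
Rh cross +/+ × +/- → 1 Rh+.
Independent loci: P(type A, Rh-positive) = 1/2 × 1 = 1/2.

1/2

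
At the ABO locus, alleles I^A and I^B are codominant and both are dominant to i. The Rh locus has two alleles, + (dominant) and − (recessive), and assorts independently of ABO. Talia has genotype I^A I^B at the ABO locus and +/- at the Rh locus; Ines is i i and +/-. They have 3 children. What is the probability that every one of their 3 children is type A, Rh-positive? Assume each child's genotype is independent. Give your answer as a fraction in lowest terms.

ABO cross I^A I^B × i i → 1/2 A, 1/2 B.
Rh cross +/- × +/- → 3/4 Rh+, 1/4 Rh-; so P(type A, Rh-positive) = 1/2 × 3/4 = 3/8 per child.
All 3 independent: (3/8)^3 = 27/512.

27/512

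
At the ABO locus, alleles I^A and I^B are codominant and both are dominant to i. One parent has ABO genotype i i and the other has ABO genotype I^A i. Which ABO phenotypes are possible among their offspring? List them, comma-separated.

Gametes from i i × I^A i give offspring ABO genotypes I^A i, i i, i.e. phenotypes O, A.

O, A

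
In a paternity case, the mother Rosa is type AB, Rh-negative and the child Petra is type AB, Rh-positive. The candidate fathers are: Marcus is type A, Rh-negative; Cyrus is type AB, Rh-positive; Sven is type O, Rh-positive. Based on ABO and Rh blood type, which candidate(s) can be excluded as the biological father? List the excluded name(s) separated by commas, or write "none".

Marcus, Sven

A candidate is excluded only if no genotype consistent with his phenotype could produce a type AB, Rh-positive child with a type AB, Rh-negative mother.
Marcus (type A, Rh-): no genotype consistent with that phenotype can produce a type-AB Rh+ child with a type-AB mother.
Sven (type O, Rh+): no genotype consistent with that phenotype can produce a type-AB Rh+ child with a type-AB mother.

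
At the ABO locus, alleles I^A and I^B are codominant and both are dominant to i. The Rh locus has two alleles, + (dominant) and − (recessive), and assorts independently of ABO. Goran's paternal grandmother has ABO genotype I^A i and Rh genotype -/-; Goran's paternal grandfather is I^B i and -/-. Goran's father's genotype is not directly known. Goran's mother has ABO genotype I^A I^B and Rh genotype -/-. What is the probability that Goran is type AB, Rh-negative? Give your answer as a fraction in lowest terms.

1/4

Goran's father's ABO genotype from I^A i × I^B i: 1/4 I^A I^B, 1/4 I^A i, 1/4 I^B i, 1/4 i i.
Crossing each possibility with the mother I^A I^B and summing P(type AB): 1/4·1/2 + 1/4·1/4 + 1/4·1/4 + 1/4·0 = 1/4.
Similarly for Rh via the father's Rh distribution: P(Rh-) = 1.
Independent loci: 1/4 × 1 = 1/4.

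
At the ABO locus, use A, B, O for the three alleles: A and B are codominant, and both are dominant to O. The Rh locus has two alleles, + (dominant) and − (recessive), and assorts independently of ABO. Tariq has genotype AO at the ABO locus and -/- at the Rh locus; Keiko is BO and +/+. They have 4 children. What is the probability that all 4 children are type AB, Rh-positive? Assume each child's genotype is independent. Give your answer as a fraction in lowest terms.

1/256

ABO cross AO × BO → 1/4 O, 1/4 A, 1/4 B, 1/4 AB.
Rh cross -/- × +/+ → 1 Rh+; so P(type AB, Rh-positive) = 1/4 × 1 = 1/4 per child.
All 4 independent: (1/4)^4 = 1/256.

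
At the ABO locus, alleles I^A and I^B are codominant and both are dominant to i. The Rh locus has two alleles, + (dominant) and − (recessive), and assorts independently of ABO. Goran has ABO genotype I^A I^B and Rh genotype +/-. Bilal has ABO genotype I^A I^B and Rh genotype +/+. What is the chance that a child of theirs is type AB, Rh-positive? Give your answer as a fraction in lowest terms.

1/2

ABO cross I^A I^B × I^A I^B → offspring phenotypes: 1/4 A, 1/4 B, 1/2 AB.
Rh cross +/- × +/+ → 1 Rh+.
Independent loci: P(type AB, Rh-positive) = 1/2 × 1 = 1/2.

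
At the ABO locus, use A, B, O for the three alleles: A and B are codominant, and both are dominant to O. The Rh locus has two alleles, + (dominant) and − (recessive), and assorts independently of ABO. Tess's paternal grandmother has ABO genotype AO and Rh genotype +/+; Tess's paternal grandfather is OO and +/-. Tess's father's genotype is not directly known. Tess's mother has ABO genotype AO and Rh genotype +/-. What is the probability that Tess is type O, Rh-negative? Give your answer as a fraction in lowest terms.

3/64

Tess's father's ABO genotype from AO × OO: 1/2 AO, 1/2 OO.
Crossing each possibility with the mother AO and summing P(type O): 1/2·1/4 + 1/2·1/2 = 3/8.
Similarly for Rh via the father's Rh distribution: P(Rh-) = 1/8.
Independent loci: 3/8 × 1/8 = 3/64.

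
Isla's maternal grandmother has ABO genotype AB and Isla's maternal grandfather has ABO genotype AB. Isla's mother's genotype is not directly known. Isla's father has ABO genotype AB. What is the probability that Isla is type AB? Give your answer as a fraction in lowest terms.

1/2

Isla's mother's ABO genotype from AB × AB: 1/4 AA, 1/2 AB, 1/4 BB.
Crossing each possibility with the father AB and summing P(type AB): 1/4·1/2 + 1/2·1/2 + 1/4·1/2 = 1/2.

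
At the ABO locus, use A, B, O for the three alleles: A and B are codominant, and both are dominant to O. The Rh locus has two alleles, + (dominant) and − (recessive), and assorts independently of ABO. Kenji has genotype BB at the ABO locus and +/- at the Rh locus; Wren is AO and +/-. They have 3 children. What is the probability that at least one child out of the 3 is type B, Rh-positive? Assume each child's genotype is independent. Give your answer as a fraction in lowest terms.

387/512

ABO cross BB × AO → 1/2 B, 1/2 AB.
Rh cross +/- × +/- → 3/4 Rh+, 1/4 Rh-; so P(type B, Rh-positive) = 1/2 × 3/4 = 3/8 per child.
P(none) = (5/8)^3 = 125/512; P(at least one) = 1 − 125/512 = 387/512.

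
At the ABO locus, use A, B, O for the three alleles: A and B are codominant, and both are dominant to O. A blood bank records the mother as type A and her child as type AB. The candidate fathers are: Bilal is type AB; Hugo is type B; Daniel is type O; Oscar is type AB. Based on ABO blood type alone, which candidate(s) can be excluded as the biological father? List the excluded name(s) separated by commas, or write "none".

A candidate is excluded only if no genotype consistent with his phenotype could produce a type AB child with a type A mother.
Daniel (type O): no genotype consistent with that phenotype can produce a type-AB child with a type-A mother.

Daniel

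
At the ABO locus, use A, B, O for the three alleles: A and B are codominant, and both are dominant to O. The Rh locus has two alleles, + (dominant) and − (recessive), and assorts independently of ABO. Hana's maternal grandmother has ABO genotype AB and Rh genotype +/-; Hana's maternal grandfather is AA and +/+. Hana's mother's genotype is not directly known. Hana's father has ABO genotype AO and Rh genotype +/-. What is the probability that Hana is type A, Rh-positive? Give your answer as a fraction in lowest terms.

21/32

Hana's mother's ABO genotype from AB × AA: 1/2 AA, 1/2 AB.
Crossing each possibility with the father AO and summing P(type A): 1/2·1 + 1/2·1/2 = 3/4.
Similarly for Rh via the mother's Rh distribution: P(Rh+) = 7/8.
Independent loci: 3/4 × 7/8 = 21/32.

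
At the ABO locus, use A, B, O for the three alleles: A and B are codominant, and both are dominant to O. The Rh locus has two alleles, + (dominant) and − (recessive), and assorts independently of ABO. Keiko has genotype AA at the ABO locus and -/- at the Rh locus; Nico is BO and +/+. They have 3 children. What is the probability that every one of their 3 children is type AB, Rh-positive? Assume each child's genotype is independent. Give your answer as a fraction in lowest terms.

1/8

ABO cross AA × BO → 1/2 A, 1/2 AB.
Rh cross -/- × +/+ → 1 Rh+; so P(type AB, Rh-positive) = 1/2 × 1 = 1/2 per child.
All 3 independent: (1/2)^3 = 1/8.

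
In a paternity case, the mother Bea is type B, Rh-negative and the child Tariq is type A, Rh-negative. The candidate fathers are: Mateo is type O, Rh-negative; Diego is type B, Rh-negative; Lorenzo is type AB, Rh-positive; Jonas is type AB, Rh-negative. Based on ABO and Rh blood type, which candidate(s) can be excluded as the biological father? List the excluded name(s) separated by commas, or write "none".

Mateo, Diego

A candidate is excluded only if no genotype consistent with his phenotype could produce a type A, Rh-negative child with a type B, Rh-negative mother.
Mateo (type O, Rh-): no genotype consistent with that phenotype can produce a type-A Rh- child with a type-B mother.
Diego (type B, Rh-): no genotype consistent with that phenotype can produce a type-A Rh- child with a type-B mother.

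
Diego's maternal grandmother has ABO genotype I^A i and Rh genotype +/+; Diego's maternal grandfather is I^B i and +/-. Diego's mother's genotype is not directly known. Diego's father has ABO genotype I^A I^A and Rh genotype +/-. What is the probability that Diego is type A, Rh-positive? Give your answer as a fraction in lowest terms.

Diego's mother's ABO genotype from I^A i × I^B i: 1/4 I^A I^B, 1/4 I^A i, 1/4 I^B i, 1/4 i i.
Crossing each possibility with the father I^A I^A and summing P(type A): 1/4·1/2 + 1/4·1 + 1/4·1/2 + 1/4·1 = 3/4.
Similarly for Rh via the mother's Rh distribution: P(Rh+) = 7/8.
Independent loci: 3/4 × 7/8 = 21/32.

21/32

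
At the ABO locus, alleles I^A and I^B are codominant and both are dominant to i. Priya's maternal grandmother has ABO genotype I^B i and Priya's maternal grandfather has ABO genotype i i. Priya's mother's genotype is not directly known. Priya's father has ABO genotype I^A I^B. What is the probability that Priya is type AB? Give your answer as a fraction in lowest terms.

Priya's mother's ABO genotype from I^B i × i i: 1/2 I^B i, 1/2 i i.
Crossing each possibility with the father I^A I^B and summing P(type AB): 1/2·1/4 + 1/2·0 = 1/8.

1/8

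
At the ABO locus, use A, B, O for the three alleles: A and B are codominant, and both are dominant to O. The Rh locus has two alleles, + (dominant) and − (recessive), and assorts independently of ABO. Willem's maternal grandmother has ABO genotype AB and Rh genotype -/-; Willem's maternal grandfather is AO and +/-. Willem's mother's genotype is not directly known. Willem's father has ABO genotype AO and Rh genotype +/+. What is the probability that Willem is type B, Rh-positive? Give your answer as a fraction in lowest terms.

Willem's mother's ABO genotype from AB × AO: 1/4 AA, 1/4 AB, 1/4 AO, 1/4 BO.
Crossing each possibility with the father AO and summing P(type B): 1/4·0 + 1/4·1/4 + 1/4·0 + 1/4·1/4 = 1/8.
Similarly for Rh via the mother's Rh distribution: P(Rh+) = 1.
Independent loci: 1/8 × 1 = 1/8.

1/8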